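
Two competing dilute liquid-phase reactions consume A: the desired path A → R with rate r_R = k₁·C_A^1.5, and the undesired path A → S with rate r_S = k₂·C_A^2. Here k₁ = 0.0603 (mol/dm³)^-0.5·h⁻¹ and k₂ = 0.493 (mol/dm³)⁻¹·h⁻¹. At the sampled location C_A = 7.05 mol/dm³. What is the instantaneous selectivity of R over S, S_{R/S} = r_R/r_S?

0.0461

S_{R/S} = r_R/r_S = (k₁·C_A^1.5)/(k₂·C_A^2) = (k₁/k₂)·C_A^-0.5.
= (0.0603×7.050^1.5) / (0.493×7.050^2) = 1.129/24.50 = 0.0461.
The undesired path is higher order in A, so low C_A (CSTR or dilute feed) favours R.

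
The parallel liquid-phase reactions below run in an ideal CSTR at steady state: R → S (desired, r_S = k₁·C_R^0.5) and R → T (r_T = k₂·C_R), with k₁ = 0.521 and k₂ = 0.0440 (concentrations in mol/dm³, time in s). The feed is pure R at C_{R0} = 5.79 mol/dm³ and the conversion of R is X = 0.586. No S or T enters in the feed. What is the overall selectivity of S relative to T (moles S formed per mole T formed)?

7.65

Exit C_R = C_{R0}(1−X) = 5.79×0.414 = 2.397 mol/dm³.
Rates in a CSTR are evaluated at the outlet concentration: r_S = 0.521×2.397^0.5 = 0.8066, r_T = 0.0440×2.397 = 0.1055.
Overall selectivity = C_S/C_T = r_Sτ/(r_Tτ) = r_S/r_T = 7.65.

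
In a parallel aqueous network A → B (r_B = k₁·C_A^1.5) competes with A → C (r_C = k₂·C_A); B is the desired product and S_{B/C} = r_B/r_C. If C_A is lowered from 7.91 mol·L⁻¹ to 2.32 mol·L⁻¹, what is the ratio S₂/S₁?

0.542

S_{B/C} = (k₁/k₂)·C_A^0.5, so S₂/S₁ = (C_{A,2}/C_{A,1})^0.5.
= (2.32/7.91)^0.5 = (0.2933)^0.5 = 0.542.
Selectivity toward B falls as C_A falls — high-concentration operation is favoured.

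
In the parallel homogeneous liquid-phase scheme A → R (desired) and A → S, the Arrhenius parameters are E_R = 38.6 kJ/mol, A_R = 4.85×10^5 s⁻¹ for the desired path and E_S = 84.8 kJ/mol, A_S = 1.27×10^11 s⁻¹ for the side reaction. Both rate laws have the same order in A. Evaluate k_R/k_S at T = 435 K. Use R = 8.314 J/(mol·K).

1.35

With equal orders, S_{R/S} = k_R/k_S = (A_R/A_S)·exp[(E_S−E_R)/(RT)].
(E_S−E_R)/(RT) = (84.8−38.6)×10³/(8.314×435) = 46200/3617 = 12.77.
k_R/k_S = (4.85×10^5/1.27×10^11)·exp(12.77) = 3.819×10^-6 × 3.531×10^5 = 1.35.
Since E_R < E_S, lowering the temperature improves selectivity toward R.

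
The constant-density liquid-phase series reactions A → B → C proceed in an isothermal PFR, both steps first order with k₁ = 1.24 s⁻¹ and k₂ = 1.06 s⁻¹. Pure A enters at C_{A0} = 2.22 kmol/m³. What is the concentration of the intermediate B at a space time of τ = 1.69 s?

0.669 kmol/m³

For first-order series with pure A initially, C_B(τ) = k₁C_{A0}/(k₂−k₁)·(e^(−k₁τ) − e^(−k₂τ)).
e^(−k₁τ) = e^(−1.24×1.69) = e^(−2.096) = 0.1230; e^(−k₂τ) = e^(−1.791) = 0.1667.
C_B = 1.24×2.22/(1.06−1.24) × (0.1230−0.1667) = (-15.29)×(-0.04373) = 0.6688 kmol/m³.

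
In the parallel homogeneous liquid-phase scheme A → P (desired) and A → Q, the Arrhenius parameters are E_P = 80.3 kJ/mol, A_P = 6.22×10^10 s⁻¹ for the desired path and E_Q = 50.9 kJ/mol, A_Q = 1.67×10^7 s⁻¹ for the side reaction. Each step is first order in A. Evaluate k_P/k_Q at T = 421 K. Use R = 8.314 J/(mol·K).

0.838

k_P/k_Q = (A_P/A_Q)·exp[−(E_P−E_Q)/(RT)] = (A_P/A_Q)·exp[(E_Q−E_P)/(RT)].
(E_Q−E_P)/(RT) = (50.9−80.3)×10³/(8.314×421) = -29400/3500 = -8.400.
k_P/k_Q = (6.22×10^10/1.67×10^7)·exp(-8.400) = 3725 × 2.250×10^-4 = 0.838.
Since E_P > E_Q, raising the temperature improves selectivity toward P.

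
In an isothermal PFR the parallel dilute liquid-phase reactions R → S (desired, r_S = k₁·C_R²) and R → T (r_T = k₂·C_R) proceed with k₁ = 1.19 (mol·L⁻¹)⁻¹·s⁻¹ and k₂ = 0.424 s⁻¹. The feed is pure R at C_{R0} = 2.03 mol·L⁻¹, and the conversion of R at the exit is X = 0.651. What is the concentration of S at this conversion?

1.03 mol·L⁻¹

C_R = C_{R0}(1−X) = 0.7085 mol·L⁻¹.
Along a PFR/batch, dC_T/dC_R = −r_T/(r_S+r_T) = −k₂/(k₂+k₁·C_R).
Integrating from C_{R0} to C_R: C_T = (0.424/1.19)·ln[(0.424+1.19·2.03)/(0.424+1.19·0.708)] = 0.3563·ln(2.840/1.267) = 0.2875 mol·L⁻¹.
Then C_S = (C_{R0}−C_R) − C_T = 1.322 − 0.2875 = 1.034 mol·L⁻¹.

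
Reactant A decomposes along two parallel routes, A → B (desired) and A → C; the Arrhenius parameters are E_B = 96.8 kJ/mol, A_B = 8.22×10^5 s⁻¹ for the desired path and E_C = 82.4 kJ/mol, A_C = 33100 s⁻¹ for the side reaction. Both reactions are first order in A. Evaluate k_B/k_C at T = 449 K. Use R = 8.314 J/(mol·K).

0.525

With equal orders, S_{B/C} = k_B/k_C = (A_B/A_C)·exp[(E_C−E_B)/(RT)].
(E_C−E_B)/(RT) = (82.4−96.8)×10³/(8.314×449) = -14400/3733 = -3.858.
k_B/k_C = (8.22×10^5/33100)·exp(-3.858) = 24.83 × 0.02112 = 0.525.
Since E_B > E_C, raising the temperature improves selectivity toward B.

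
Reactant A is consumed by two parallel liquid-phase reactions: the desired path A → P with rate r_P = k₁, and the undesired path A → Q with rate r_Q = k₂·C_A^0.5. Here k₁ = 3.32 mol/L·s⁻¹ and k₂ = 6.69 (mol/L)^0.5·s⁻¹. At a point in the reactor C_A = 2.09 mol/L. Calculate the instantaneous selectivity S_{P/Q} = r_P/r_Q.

S_{P/Q} = r_P/r_Q = (k₁)/(k₂·C_A^0.5) = (k₁/k₂)·C_A^-0.5.
= (3.32) / (6.69×2.090^0.5) = 3.320/9.672 = 0.343.
The undesired path is higher order in A, so low C_A (CSTR or dilute feed) favours P.

0.343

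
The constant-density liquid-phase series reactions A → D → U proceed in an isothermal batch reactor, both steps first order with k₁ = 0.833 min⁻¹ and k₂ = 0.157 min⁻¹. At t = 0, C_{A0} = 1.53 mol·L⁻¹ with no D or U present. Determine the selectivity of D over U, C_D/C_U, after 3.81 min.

For first-order series with pure A initially, C_D(t) = k₁C_{A0}/(k₂−k₁)·(e^(−k₁t) − e^(−k₂t)).
e^(−k₁t) = e^(−0.833×3.81) = e^(−3.174) = 0.04185; e^(−k₂t) = e^(−0.5982) = 0.5498.
C_D = 0.833×1.53/(0.157−0.833) × (0.04185−0.5498) = (-1.885)×(-0.5080) = 0.9577 mol·L⁻¹.
C_A = C_{A0}e^(−k₁t) = 0.06403 mol·L⁻¹, so C_U = C_{A0}−C_A−C_D = 0.5083 mol·L⁻¹; C_D/C_U = 1.88.

1.88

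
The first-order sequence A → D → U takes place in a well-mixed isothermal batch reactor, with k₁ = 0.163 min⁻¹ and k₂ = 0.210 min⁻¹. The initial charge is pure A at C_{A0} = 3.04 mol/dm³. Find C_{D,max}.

For a first-order series the maximum intermediate yield is C_{D,max}/C_{A0} = (k₁/k₂)^[k₂/(k₂−k₁)].
= (0.163/0.210)^(0.210/(0.210−0.163)) = (0.7762)^(4.468) = 0.3224.
C_{D,max} = 0.3224×3.04 = 0.980 mol/dm³.

0.980 mol/dm³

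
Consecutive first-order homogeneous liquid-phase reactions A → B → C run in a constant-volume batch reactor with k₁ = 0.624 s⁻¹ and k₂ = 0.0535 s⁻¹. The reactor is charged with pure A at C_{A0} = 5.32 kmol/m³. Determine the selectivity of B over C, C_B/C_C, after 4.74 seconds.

Solving the coupled first-order balances gives C_B(t) = [k₁/(k₂−k₁)]·C_{A0}·(e^(−k₁t) − e^(−k₂t)).
e^(−k₁t) = e^(−0.624×4.74) = e^(−2.958) = 0.05194; e^(−k₂t) = e^(−0.2536) = 0.7760.
C_B = 0.624×5.32/(0.0535−0.624) × (0.05194−0.7760) = (-5.819)×(-0.7241) = 4.213 kmol/m³.
C_A = C_{A0}e^(−k₁t) = 0.2763 kmol/m³, so C_C = C_{A0}−C_A−C_B = 0.8304 kmol/m³; C_B/C_C = 5.07.

5.07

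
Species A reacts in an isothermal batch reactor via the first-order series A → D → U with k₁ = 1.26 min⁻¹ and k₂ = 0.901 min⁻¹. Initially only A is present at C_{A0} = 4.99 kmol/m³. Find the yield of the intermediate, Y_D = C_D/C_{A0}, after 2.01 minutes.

0.295

For first-order series with pure A initially, C_D(t) = k₁C_{A0}/(k₂−k₁)·(e^(−k₁t) − e^(−k₂t)).
e^(−k₁t) = e^(−1.26×2.01) = e^(−2.533) = 0.07945; e^(−k₂t) = e^(−1.811) = 0.1635.
C_D = 1.26×4.99/(0.901−1.26) × (0.07945−0.1635) = (-17.51)×(-0.08404) = 1.472 kmol/m³.
Y_D = C_D/C_{A0} = 1.472/4.99 = 0.295.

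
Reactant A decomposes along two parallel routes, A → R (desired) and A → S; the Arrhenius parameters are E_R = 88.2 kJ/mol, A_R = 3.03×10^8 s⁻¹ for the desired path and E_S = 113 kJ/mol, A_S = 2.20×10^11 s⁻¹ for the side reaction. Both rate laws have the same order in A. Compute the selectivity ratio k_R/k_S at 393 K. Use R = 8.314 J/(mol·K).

Since both paths have the same order in A, the concentration cancels and S_{R/S} = k_R/k_S = (A_R/A_S)·exp[(E_S−E_R)/(RT)].
(E_S−E_R)/(RT) = (113−88.2)×10³/(8.314×393) = 24800/3267 = 7.590.
k_R/k_S = (3.03×10^8/2.20×10^11)·exp(7.590) = 0.001377 × 1979 = 2.73.

2.73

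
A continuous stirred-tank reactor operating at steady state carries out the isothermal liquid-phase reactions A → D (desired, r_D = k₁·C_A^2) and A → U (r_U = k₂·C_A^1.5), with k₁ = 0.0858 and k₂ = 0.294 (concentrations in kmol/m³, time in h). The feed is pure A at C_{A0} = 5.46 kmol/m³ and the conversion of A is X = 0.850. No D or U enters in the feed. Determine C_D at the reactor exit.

Exit C_A = C_{A0}(1−X) = 5.46×0.150 = 0.8190 kmol/m³.
In a CSTR the entire volume is at exit conditions, so r_D = 0.0858×0.8190^2 = 0.05755 and r_U = 0.294×0.8190^1.5 = 0.2179.
Fraction of consumed A going to D: r_D/(r_D+r_U) = 0.2089.
C_D = 0.2089·C_{A0}·X = 0.2089×5.46×0.850 = 0.970 kmol/m³.

0.970 kmol/m³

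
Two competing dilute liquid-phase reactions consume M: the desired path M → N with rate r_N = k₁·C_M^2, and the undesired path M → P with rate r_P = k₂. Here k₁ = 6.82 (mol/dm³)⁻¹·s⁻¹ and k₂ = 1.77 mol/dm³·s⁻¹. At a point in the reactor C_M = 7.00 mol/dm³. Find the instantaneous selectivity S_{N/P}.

189

S_{N/P} = r_N/r_P = (k₁·C_M^2)/(k₂) = (k₁/k₂)·C_M^2.
= (6.82×7.000^2) / (1.77) = 334.2/1.770 = 189.
Since the desired path is higher order in M, keeping C_M high (PFR or concentrated feed) favours N.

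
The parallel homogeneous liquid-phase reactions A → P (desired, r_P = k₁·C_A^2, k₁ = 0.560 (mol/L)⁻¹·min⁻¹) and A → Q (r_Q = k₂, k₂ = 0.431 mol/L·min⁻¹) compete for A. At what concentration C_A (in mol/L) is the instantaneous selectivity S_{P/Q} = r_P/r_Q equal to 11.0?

S_{P/Q} = (k₁/k₂)·C_A^2 ⇒ C_A = (S·k₂/k₁)^(0.5).
= (11.0×0.431/0.560)^(0.5) = (8.466)^(0.5) = 2.91 mol/L.

2.91 mol/L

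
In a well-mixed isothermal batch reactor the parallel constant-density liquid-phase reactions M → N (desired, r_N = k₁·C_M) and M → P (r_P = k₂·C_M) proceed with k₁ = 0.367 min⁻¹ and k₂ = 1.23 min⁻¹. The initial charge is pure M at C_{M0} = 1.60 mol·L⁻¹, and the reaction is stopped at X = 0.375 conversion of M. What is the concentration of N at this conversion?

C_M = C_{M0}(1−X) = 1.000 mol·L⁻¹.
Both paths are first order in M, so the instantaneous fraction to N is constant: dC_N/d(−C_M) = k₁/(k₁+k₂) = 0.2298.
C_N = 0.2298·(C_{M0}−C_M) = 0.2298×0.6000 = 0.138 mol·L⁻¹.

0.138 mol·L⁻¹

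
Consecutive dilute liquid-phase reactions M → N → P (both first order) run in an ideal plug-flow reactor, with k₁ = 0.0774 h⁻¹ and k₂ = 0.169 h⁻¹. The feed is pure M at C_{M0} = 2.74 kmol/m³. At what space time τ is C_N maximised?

8.53 h

The intermediate peaks when r₁ = r₂, i.e. k₁e^(−k₁τ) = k₂e^(−k₂τ), giving τ_opt = ln(k₂/k₁)/(k₂−k₁).
= ln(0.169/0.0774)/(0.169−0.0774) = ln(2.183)/0.09160 = 0.7809/0.09160 = 8.53 h.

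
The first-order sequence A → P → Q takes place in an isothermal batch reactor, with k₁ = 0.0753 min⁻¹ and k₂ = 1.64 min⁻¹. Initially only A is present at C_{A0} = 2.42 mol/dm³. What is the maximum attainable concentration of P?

At the optimum, C_{P,max}/C_{A0} = (k₁/k₂)^[k₂/(k₂−k₁)].
= (0.0753/1.64)^(1.64/(1.64−0.0753)) = (0.04591)^(1.048) = 0.03959.
C_{P,max} = 0.03959×2.42 = 0.0958 mol/dm³.

0.0958 mol/dm³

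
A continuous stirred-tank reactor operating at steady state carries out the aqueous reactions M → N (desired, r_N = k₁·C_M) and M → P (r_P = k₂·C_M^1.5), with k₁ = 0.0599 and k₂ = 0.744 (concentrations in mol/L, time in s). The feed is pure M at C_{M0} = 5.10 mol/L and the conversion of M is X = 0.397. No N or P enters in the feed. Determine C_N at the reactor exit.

Exit C_M = C_{M0}(1−X) = 5.10×0.603 = 3.075 mol/L.
A CSTR operates uniformly at the exit composition, giving r_N = 0.1842 and r_P = 4.012 (each k·C_M^n at C_M = 3.075).
Fraction of consumed M going to N: r_N/(r_N+r_P) = 0.04390.
C_N = 0.04390·C_{M0}·X = 0.04390×5.10×0.397 = 0.0889 mol/L.

0.0889 mol/L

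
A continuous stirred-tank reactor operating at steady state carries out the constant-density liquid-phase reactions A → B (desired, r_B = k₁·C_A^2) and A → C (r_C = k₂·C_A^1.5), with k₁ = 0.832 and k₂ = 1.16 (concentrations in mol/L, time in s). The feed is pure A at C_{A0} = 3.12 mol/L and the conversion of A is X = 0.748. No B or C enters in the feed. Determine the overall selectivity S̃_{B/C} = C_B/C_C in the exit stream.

Exit C_A = C_{A0}(1−X) = 3.12×0.252 = 0.7862 mol/L.
A CSTR operates uniformly at the exit composition, giving r_B = 0.5143 and r_C = 0.8087 (each k·C_A^n at C_A = 0.7862).
Overall selectivity = C_B/C_C = r_Bτ/(r_Cτ) = r_B/r_C = 0.636.

0.636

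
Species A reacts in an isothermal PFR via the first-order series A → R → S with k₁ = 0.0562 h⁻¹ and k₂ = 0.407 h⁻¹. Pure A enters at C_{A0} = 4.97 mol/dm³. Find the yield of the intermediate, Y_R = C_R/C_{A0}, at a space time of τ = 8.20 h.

For first-order series with pure A initially, C_R(τ) = k₁C_{A0}/(k₂−k₁)·(e^(−k₁τ) − e^(−k₂τ)).
e^(−k₁τ) = e^(−0.0562×8.20) = e^(−0.4608) = 0.6308; e^(−k₂τ) = e^(−3.337) = 0.03553.
C_R = 0.0562×4.97/(0.407−0.0562) × (0.6308−0.03553) = 0.7962×0.5952 = 0.4739 mol/dm³.
Y_R = C_R/C_{A0} = 0.4739/4.97 = 0.0954.

0.0954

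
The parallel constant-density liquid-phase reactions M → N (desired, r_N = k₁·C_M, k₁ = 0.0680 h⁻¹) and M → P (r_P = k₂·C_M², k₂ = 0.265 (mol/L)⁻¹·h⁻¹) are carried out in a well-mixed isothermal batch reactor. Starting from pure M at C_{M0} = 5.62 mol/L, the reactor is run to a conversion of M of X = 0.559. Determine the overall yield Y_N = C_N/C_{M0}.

C_M = C_{M0}(1−X) = 2.478 mol/L.
Along a PFR/batch, dC_N/dC_M = −r_N/(r_N+r_P) = −k₁/(k₁+k₂·C_M).
Integrating from C_{M0} to C_M: C_N = (0.0680/0.265)·ln[(0.0680+0.265·5.62)/(0.0680+0.265·2.48)] = 0.2566·ln(1.557/0.7248) = 0.1963 mol/L.
Y_N = C_N/C_{M0} = 0.1963/5.62 = 0.0349.

0.0349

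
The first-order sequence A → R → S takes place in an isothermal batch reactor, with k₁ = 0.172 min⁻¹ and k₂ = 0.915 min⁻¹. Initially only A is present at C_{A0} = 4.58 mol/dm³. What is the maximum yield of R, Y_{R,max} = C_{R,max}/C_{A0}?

0.128

For a first-order series the maximum intermediate yield is C_{R,max}/C_{A0} = (k₁/k₂)^[k₂/(k₂−k₁)].
= (0.172/0.915)^(0.915/(0.915−0.172)) = (0.1880)^(1.231) = 0.1277.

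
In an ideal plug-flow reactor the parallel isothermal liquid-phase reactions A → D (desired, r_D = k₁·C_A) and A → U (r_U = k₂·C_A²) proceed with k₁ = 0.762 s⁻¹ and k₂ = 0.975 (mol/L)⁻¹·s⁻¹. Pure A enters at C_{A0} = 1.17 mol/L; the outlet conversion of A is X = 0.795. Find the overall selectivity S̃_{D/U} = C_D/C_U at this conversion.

C_A = C_{A0}(1−X) = 0.2398 mol/L.
Along a PFR/batch, dC_D/dC_A = −r_D/(r_D+r_U) = −k₁/(k₁+k₂·C_A).
Integrating from C_{A0} to C_A: C_D = (0.762/0.975)·ln[(0.762+0.975·1.17)/(0.762+0.975·0.240)] = 0.7815·ln(1.903/0.9959) = 0.5060 mol/L.
C_U = (C_{A0}−C_A)−C_D = 0.4241 mol/L; S̃_{D/U} = 0.5060/0.4241 = 1.19.

1.19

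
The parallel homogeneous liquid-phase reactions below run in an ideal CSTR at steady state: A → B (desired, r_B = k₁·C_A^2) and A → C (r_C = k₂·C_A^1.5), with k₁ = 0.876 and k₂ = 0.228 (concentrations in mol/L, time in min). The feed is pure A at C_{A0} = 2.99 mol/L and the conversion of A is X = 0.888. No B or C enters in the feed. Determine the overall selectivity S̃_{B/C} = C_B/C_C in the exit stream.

Exit C_A = C_{A0}(1−X) = 2.99×0.112 = 0.3349 mol/L.
A CSTR operates uniformly at the exit composition, giving r_B = 0.09824 and r_C = 0.04418 (each k·C_A^n at C_A = 0.3349).
Overall selectivity = C_B/C_C = r_Bτ/(r_Cτ) = r_B/r_C = 2.22.

2.22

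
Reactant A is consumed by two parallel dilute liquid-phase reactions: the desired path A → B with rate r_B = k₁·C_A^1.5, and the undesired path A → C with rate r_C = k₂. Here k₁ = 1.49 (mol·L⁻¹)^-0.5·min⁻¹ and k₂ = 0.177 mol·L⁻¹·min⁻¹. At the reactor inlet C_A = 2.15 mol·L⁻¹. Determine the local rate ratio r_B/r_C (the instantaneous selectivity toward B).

S_{B/C} = r_B/r_C = (k₁·C_A^1.5)/(k₂) = (k₁/k₂)·C_A^1.5.
= (1.49×2.150^1.5) / (0.177) = 4.697/0.1770 = 26.5.

26.5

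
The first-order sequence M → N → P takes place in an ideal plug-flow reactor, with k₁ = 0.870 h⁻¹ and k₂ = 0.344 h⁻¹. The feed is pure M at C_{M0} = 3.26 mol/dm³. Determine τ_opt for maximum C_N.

1.76 h

The intermediate peaks when r₁ = r₂, i.e. k₁e^(−k₁τ) = k₂e^(−k₂τ), giving τ_opt = ln(k₂/k₁)/(k₂−k₁).
= ln(0.344/0.870)/(0.344−0.870) = ln(0.3954)/-0.5260 = -0.9279/-0.5260 = 1.76 h.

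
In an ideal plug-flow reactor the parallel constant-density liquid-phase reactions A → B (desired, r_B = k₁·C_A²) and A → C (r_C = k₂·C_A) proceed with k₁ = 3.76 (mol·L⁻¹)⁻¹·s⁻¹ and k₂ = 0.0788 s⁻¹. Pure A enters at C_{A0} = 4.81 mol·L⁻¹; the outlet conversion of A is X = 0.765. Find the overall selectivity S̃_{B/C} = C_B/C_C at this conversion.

121

C_A = C_{A0}(1−X) = 1.130 mol·L⁻¹.
Along a PFR/batch, dC_C/dC_A = −r_C/(r_B+r_C) = −k₂/(k₂+k₁·C_A).
Integrating from C_{A0} to C_A: C_C = (0.0788/3.76)·ln[(0.0788+3.76·4.81)/(0.0788+3.76·1.13)] = 0.02096·ln(18.16/4.329) = 0.03006 mol·L⁻¹.
Then C_B = (C_{A0}−C_A) − C_C = 3.680 − 0.03006 = 3.650 mol·L⁻¹.
S̃_{B/C} = C_B/C_C = 3.650/0.03006 = 121.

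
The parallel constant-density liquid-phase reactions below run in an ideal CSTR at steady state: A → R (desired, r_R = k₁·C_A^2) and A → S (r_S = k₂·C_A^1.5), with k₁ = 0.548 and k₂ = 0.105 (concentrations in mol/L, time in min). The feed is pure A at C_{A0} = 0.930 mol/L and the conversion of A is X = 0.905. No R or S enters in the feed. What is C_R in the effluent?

Exit C_A = C_{A0}(1−X) = 0.930×0.0950 = 0.08835 mol/L.
In a CSTR the entire volume is at exit conditions, so r_R = 0.548×0.08835^2 = 0.004278 and r_S = 0.105×0.08835^1.5 = 0.002757.
Fraction of consumed A going to R: r_R/(r_R+r_S) = 0.6080.
C_R = 0.6080·C_{A0}·X = 0.6080×0.930×0.905 = 0.512 mol/L.

0.512 mol/L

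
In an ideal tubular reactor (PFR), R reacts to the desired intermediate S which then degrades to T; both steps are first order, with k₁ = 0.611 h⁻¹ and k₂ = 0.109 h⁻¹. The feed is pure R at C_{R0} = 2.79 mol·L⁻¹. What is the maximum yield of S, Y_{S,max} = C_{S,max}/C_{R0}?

At the optimum, C_{S,max}/C_{R0} = (k₁/k₂)^[k₂/(k₂−k₁)].
= (0.611/0.109)^(0.109/(0.109−0.611)) = (5.606)^(-0.2171) = 0.6878.

0.688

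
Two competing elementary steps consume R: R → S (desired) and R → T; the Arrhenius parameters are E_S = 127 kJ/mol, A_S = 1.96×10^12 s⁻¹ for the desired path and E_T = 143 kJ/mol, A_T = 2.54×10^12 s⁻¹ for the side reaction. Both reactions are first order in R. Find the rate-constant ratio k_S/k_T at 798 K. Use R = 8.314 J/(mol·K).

Since both paths have the same order in R, the concentration cancels and S_{S/T} = k_S/k_T = (A_S/A_T)·exp[(E_T−E_S)/(RT)].
(E_T−E_S)/(RT) = (143−127)×10³/(8.314×798) = 16000/6635 = 2.412.
k_S/k_T = (1.96×10^12/2.54×10^12)·exp(2.412) = 0.7717 × 11.15 = 8.61.
Since E_S < E_T, lowering the temperature improves selectivity toward S.

8.61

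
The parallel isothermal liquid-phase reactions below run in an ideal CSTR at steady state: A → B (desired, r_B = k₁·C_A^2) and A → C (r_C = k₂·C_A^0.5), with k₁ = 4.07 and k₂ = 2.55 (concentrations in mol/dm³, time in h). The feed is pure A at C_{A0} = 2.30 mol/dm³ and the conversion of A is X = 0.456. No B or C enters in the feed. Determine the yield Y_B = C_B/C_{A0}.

0.315

Exit C_A = C_{A0}(1−X) = 2.30×0.544 = 1.251 mol/dm³.
Rates in a CSTR are evaluated at the outlet concentration: r_B = 4.07×1.251^2 = 6.372, r_C = 2.55×1.251^0.5 = 2.852.
Fraction of consumed A going to B: r_B/(r_B+r_C) = 0.6908.
C_B = 0.6908·C_{A0}·X = 0.6908×2.30×0.456 = 0.724 mol/dm³; Y_B = C_B/C_{A0} = 0.315.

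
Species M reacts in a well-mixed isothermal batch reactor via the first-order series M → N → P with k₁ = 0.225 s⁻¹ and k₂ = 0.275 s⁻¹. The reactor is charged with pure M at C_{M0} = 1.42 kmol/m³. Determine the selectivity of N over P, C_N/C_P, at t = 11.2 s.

The intermediate concentration in a first-order A→B→C sequence is C_N = k₁C_{M0}(e^(−k₁t) − e^(−k₂t))/(k₂−k₁).
e^(−k₁t) = e^(−0.225×11.2) = e^(−2.520) = 0.08046; e^(−k₂t) = e^(−3.080) = 0.04596.
C_N = 0.225×1.42/(0.275−0.225) × (0.08046−0.04596) = 6.390×0.03450 = 0.2205 kmol/m³.
C_M = C_{M0}e^(−k₁t) = 0.1143 kmol/m³, so C_P = C_{M0}−C_M−C_N = 1.085 kmol/m³; C_N/C_P = 0.203.

0.203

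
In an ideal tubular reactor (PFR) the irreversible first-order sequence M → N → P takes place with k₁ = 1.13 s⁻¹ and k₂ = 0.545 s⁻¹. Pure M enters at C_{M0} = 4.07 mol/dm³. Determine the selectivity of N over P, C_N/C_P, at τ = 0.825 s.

For first-order series with pure M initially, C_N(τ) = k₁C_{M0}/(k₂−k₁)·(e^(−k₁τ) − e^(−k₂τ)).
e^(−k₁τ) = e^(−1.13×0.825) = e^(−0.9322) = 0.3937; e^(−k₂τ) = e^(−0.4496) = 0.6379.
C_N = 1.13×4.07/(0.545−1.13) × (0.3937−0.6379) = (-7.862)×(-0.2442) = 1.920 mol/dm³.
C_M = C_{M0}e^(−k₁τ) = 1.602 mol/dm³, so C_P = C_{M0}−C_M−C_N = 0.5479 mol/dm³; C_N/C_P = 3.50.

3.50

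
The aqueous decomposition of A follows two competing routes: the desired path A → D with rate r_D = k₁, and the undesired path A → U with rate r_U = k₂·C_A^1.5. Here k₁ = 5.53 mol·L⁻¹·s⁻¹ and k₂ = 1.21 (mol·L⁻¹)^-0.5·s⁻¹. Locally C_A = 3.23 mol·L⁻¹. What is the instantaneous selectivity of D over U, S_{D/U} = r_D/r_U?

0.787

S_{D/U} = r_D/r_U = (k₁)/(k₂·C_A^1.5) = (k₁/k₂)·C_A^-1.5.
= (5.53) / (1.21×3.230^1.5) = 5.530/7.024 = 0.787.
The undesired path is higher order in A, so low C_A (CSTR or dilute feed) favours D.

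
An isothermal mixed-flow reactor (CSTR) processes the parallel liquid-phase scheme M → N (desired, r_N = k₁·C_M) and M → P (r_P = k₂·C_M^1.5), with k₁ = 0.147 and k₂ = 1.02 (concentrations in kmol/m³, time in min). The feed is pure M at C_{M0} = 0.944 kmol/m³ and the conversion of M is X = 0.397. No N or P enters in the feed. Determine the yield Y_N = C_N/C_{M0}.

Exit C_M = C_{M0}(1−X) = 0.944×0.603 = 0.5692 kmol/m³.
A CSTR operates uniformly at the exit composition, giving r_N = 0.08368 and r_P = 0.4381 (each k·C_M^n at C_M = 0.5692).
Fraction of consumed M going to N: r_N/(r_N+r_P) = 0.1604.
C_N = 0.1604·C_{M0}·X = 0.1604×0.944×0.397 = 0.0601 kmol/m³; Y_N = C_N/C_{M0} = 0.0637.

0.0637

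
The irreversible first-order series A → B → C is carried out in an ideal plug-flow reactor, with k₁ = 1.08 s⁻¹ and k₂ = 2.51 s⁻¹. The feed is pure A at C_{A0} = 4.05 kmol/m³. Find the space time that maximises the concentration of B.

The intermediate peaks when r₁ = r₂, i.e. k₁e^(−k₁τ) = k₂e^(−k₂τ), giving τ_opt = ln(k₂/k₁)/(k₂−k₁).
= ln(2.51/1.08)/(2.51−1.08) = ln(2.324)/1.430 = 0.8433/1.430 = 0.590 s.

0.590 s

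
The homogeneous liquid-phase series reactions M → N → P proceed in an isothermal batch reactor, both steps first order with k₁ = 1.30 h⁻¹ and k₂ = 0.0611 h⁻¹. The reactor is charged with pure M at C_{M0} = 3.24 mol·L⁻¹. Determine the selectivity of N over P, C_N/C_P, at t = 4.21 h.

The intermediate concentration in a first-order A→B→C sequence is C_N = k₁C_{M0}(e^(−k₁t) − e^(−k₂t))/(k₂−k₁).
e^(−k₁t) = e^(−1.30×4.21) = e^(−5.473) = 0.004199; e^(−k₂t) = e^(−0.2572) = 0.7732.
C_N = 1.30×3.24/(0.0611−1.30) × (0.004199−0.7732) = (-3.400)×(-0.7690) = 2.614 mol·L⁻¹.
C_M = C_{M0}e^(−k₁t) = 0.01360 mol·L⁻¹, so C_P = C_{M0}−C_M−C_N = 0.6120 mol·L⁻¹; C_N/C_P = 4.27.

4.27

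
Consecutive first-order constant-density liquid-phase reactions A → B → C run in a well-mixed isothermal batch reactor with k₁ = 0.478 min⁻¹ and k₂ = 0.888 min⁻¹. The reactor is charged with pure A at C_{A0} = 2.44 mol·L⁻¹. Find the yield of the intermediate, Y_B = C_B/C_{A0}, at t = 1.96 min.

The intermediate concentration in a first-order A→B→C sequence is C_B = k₁C_{A0}(e^(−k₁t) − e^(−k₂t))/(k₂−k₁).
e^(−k₁t) = e^(−0.478×1.96) = e^(−0.9369) = 0.3918; e^(−k₂t) = e^(−1.740) = 0.1754.
C_B = 0.478×2.44/(0.888−0.478) × (0.3918−0.1754) = 2.845×0.2164 = 0.6156 mol·L⁻¹.
Y_B = C_B/C_{A0} = 0.6156/2.44 = 0.252.

0.252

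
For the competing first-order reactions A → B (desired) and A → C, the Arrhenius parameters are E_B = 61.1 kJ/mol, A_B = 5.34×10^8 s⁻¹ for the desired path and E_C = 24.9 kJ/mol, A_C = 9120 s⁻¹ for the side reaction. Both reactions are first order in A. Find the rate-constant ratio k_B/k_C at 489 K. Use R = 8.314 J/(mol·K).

With equal orders, S_{B/C} = k_B/k_C = (A_B/A_C)·exp[(E_C−E_B)/(RT)].
(E_C−E_B)/(RT) = (24.9−61.1)×10³/(8.314×489) = -36200/4066 = -8.904.
k_B/k_C = (5.34×10^8/9120)·exp(-8.904) = 58553 × 1.358×10^-4 = 7.95.

7.95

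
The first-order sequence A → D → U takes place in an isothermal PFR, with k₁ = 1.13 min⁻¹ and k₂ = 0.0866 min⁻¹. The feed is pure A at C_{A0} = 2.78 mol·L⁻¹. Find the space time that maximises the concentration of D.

2.46 min

The intermediate peaks when r₁ = r₂, i.e. k₁e^(−k₁τ) = k₂e^(−k₂τ), giving τ_opt = ln(k₂/k₁)/(k₂−k₁).
= ln(0.0866/1.13)/(0.0866−1.13) = ln(0.07664)/-1.043 = -2.569/-1.043 = 2.46 min.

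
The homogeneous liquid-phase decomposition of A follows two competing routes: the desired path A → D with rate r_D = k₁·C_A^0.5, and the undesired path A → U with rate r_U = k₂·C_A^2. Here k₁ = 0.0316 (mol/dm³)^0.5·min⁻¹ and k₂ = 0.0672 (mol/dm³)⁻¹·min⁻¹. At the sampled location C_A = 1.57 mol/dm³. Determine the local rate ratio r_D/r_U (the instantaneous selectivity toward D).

S_{D/U} = r_D/r_U = (k₁·C_A^0.5)/(k₂·C_A^2) = (k₁/k₂)·C_A^-1.5.
= (0.0316×1.570^0.5) / (0.0672×1.570^2) = 0.03959/0.1656 = 0.239.
The undesired path is higher order in A, so low C_A (CSTR or dilute feed) favours D.

0.239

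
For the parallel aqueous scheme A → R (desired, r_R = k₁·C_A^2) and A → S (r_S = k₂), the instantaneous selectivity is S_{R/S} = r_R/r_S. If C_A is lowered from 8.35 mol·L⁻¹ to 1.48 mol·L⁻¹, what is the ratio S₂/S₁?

S_{R/S} = (k₁/k₂)·C_A^2, so S₂/S₁ = (C_{A,2}/C_{A,1})^2.
= (1.48/8.35)^2 = (0.1772)^2 = 0.0314.

0.0314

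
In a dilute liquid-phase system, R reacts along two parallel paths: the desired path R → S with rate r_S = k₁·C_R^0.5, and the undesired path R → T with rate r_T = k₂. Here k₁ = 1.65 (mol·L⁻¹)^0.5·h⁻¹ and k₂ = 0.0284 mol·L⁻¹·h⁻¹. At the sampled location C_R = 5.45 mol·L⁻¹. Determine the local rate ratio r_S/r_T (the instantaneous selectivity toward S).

136

S_{S/T} = r_S/r_T = (k₁·C_R^0.5)/(k₂) = (k₁/k₂)·C_R^0.5.
= (1.65×5.450^0.5) / (0.0284) = 3.852/0.02840 = 136.
Since the desired path is higher order in R, keeping C_R high (PFR or concentrated feed) favours S.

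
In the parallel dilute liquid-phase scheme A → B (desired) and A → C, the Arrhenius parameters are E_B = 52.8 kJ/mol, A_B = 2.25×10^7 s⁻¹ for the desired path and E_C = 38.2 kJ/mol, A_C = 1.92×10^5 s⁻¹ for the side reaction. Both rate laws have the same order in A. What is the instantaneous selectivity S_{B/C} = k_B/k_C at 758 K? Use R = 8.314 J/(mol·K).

Since both paths have the same order in A, the concentration cancels and S_{B/C} = k_B/k_C = (A_B/A_C)·exp[(E_C−E_B)/(RT)].
(E_C−E_B)/(RT) = (38.2−52.8)×10³/(8.314×758) = -14600/6302 = -2.317.
k_B/k_C = (2.25×10^7/1.92×10^5)·exp(-2.317) = 117.2 × 0.09860 = 11.6.

11.6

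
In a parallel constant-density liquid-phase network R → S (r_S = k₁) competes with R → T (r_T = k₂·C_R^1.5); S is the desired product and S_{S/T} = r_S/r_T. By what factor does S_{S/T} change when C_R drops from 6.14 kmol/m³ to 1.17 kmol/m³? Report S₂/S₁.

12.0

S_{S/T} = (k₁/k₂)·C_R^-1.5, so S₂/S₁ = (C_{R,2}/C_{R,1})^-1.5.
= (1.17/6.14)^(-1.5) = (0.1906)^(-1.5) = 12.0.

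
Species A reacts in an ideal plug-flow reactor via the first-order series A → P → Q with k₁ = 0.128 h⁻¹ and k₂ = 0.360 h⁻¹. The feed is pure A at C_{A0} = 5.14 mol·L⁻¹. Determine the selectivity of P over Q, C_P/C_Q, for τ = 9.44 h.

0.264

The intermediate concentration in a first-order A→B→C sequence is C_P = k₁C_{A0}(e^(−k₁τ) − e^(−k₂τ))/(k₂−k₁).
e^(−k₁τ) = e^(−0.128×9.44) = e^(−1.208) = 0.2987; e^(−k₂τ) = e^(−3.398) = 0.03343.
C_P = 0.128×5.14/(0.360−0.128) × (0.2987−0.03343) = 2.836×0.2653 = 0.7523 mol·L⁻¹.
C_A = C_{A0}e^(−k₁τ) = 1.535 mol·L⁻¹, so C_Q = C_{A0}−C_A−C_P = 2.852 mol·L⁻¹; C_P/C_Q = 0.264.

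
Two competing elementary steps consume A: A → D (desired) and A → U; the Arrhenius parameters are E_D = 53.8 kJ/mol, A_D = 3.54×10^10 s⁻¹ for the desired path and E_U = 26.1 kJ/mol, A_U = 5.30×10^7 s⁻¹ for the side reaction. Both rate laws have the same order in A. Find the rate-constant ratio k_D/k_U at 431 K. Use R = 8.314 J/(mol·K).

0.293

k_D/k_U = (A_D/A_U)·exp[−(E_D−E_U)/(RT)] = (A_D/A_U)·exp[(E_U−E_D)/(RT)].
(E_U−E_D)/(RT) = (26.1−53.8)×10³/(8.314×431) = -27700/3583 = -7.730.
k_D/k_U = (3.54×10^10/5.30×10^7)·exp(-7.730) = 667.9 × 4.393×10^-4 = 0.293.
Since E_D > E_U, raising the temperature improves selectivity toward D.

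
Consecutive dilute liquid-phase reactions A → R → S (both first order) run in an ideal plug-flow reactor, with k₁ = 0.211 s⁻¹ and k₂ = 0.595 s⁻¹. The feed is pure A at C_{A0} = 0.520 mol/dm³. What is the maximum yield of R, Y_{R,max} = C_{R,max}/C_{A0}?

For a first-order series the maximum intermediate yield is C_{R,max}/C_{A0} = (k₁/k₂)^[k₂/(k₂−k₁)].
= (0.211/0.595)^(0.595/(0.595−0.211)) = (0.3546)^(1.549) = 0.2006.

0.201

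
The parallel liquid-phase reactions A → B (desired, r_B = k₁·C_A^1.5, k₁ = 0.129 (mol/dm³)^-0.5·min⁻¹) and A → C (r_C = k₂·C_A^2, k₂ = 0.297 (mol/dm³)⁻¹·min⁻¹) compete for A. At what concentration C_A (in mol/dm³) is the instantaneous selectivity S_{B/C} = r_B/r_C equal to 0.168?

S_{B/C} = (k₁/k₂)·C_A^-0.5 ⇒ C_A = (S·k₂/k₁)^(-2).
= (0.168×0.297/0.129)^(-2) = (0.3868)^(-2) = 6.68 mol/dm³.

6.68 mol/dm³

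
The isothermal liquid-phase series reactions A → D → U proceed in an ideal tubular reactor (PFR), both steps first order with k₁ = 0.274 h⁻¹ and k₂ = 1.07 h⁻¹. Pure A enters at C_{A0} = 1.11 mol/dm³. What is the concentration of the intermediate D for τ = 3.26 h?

Solving the coupled first-order balances gives C_D(τ) = [k₁/(k₂−k₁)]·C_{A0}·(e^(−k₁τ) − e^(−k₂τ)).
e^(−k₁τ) = e^(−0.274×3.26) = e^(−0.8932) = 0.4093; e^(−k₂τ) = e^(−3.488) = 0.03056.
C_D = 0.274×1.11/(1.07−0.274) × (0.4093−0.03056) = 0.3821×0.3788 = 0.1447 mol/dm³.

0.145 mol/dm³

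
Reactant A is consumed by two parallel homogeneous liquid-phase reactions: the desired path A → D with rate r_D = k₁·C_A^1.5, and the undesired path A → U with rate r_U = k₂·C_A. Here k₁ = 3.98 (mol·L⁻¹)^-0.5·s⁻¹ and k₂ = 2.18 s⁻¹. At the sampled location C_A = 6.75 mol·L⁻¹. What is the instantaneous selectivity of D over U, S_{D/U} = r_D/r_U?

4.74

S_{D/U} = r_D/r_U = (k₁·C_A^1.5)/(k₂·C_A) = (k₁/k₂)·C_A^0.5.
= (3.98×6.750^1.5) / (2.18×6.750) = 69.80/14.72 = 4.74.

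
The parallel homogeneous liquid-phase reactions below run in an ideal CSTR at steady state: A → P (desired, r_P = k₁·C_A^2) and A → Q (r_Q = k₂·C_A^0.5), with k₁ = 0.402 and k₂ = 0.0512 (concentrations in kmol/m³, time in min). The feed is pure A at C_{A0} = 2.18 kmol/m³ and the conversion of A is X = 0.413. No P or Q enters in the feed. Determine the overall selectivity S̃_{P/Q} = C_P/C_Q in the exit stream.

11.4

Exit C_A = C_{A0}(1−X) = 2.18×0.587 = 1.280 kmol/m³.
Rates in a CSTR are evaluated at the outlet concentration: r_P = 0.402×1.280^2 = 0.6583, r_Q = 0.0512×1.280^0.5 = 0.05792.
Overall selectivity = C_P/C_Q = r_Pτ/(r_Qτ) = r_P/r_Q = 11.4.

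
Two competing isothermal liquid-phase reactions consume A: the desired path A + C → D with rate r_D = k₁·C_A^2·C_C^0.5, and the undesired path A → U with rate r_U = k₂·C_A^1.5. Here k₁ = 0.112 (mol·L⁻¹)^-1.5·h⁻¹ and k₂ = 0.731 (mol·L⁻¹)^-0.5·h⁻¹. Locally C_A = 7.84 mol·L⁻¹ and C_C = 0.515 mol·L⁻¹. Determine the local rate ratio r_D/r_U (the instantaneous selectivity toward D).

S_{D/U} = r_D/r_U = (k₁·C_A^2·C_C^0.5)/(k₂·C_A^1.5) = (k₁/k₂)·C_A^0.5·C_C^0.5.
= (0.112×7.840^2×0.5150^0.5) / (0.731×7.840^1.5) = 4.940/16.05 = 0.308.
Since the desired path is higher order in A, keeping C_A high (PFR or concentrated feed) favours D.

0.308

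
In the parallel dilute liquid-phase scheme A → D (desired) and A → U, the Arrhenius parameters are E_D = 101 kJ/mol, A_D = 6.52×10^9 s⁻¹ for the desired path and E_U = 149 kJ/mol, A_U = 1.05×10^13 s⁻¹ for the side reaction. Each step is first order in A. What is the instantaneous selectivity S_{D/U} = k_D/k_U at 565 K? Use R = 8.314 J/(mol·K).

17.0

k_D/k_U = (A_D/A_U)·exp[−(E_D−E_U)/(RT)] = (A_D/A_U)·exp[(E_U−E_D)/(RT)].
(E_U−E_D)/(RT) = (149−101)×10³/(8.314×565) = 48000/4697 = 10.22.
k_D/k_U = (6.52×10^9/1.05×10^13)·exp(10.22) = 6.210×10^-4 × 27403 = 17.0.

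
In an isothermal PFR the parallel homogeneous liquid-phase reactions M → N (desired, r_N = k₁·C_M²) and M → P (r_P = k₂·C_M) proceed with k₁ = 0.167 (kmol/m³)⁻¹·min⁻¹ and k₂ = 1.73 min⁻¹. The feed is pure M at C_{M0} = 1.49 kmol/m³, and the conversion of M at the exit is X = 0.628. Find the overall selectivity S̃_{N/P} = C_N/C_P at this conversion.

C_M = C_{M0}(1−X) = 0.5543 kmol/m³.
Along a PFR/batch, dC_P/dC_M = −r_P/(r_N+r_P) = −k₂/(k₂+k₁·C_M).
Integrating from C_{M0} to C_M: C_P = (1.73/0.167)·ln[(1.73+0.167·1.49)/(1.73+0.167·0.554)] = 10.36·ln(1.979/1.823) = 0.8522 kmol/m³.
Then C_N = (C_{M0}−C_M) − C_P = 0.9357 − 0.8522 = 0.08355 kmol/m³.
S̃_{N/P} = C_N/C_P = 0.08355/0.8522 = 0.0980.

0.0980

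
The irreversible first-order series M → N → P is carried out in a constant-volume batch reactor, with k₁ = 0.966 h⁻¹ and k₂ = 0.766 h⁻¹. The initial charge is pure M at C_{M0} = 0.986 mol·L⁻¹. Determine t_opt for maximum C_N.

The intermediate peaks when r₁ = r₂, i.e. k₁e^(−k₁t) = k₂e^(−k₂t), giving t_opt = ln(k₂/k₁)/(k₂−k₁).
= ln(0.766/0.966)/(0.766−0.966) = ln(0.7930)/-0.2000 = -0.2320/-0.2000 = 1.16 h.

1.16 h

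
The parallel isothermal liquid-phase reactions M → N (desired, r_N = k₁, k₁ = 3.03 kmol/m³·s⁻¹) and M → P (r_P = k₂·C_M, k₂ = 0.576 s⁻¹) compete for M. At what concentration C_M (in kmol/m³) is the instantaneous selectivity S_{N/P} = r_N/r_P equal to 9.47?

S_{N/P} = (k₁/k₂)·C_M⁻¹ ⇒ C_M = (S·k₂/k₁)^(-1).
= (9.47×0.576/3.03)^(-1) = (1.800)^(-1) = 0.555 kmol/m³.

0.555 kmol/m³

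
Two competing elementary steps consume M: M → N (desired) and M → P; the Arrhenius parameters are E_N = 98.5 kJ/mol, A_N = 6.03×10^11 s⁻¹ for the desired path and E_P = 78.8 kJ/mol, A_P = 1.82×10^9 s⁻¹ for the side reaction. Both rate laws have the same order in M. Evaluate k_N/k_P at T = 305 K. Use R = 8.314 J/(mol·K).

0.140

With equal orders, S_{N/P} = k_N/k_P = (A_N/A_P)·exp[(E_P−E_N)/(RT)].
(E_P−E_N)/(RT) = (78.8−98.5)×10³/(8.314×305) = -19700/2536 = -7.769.
k_N/k_P = (6.03×10^11/1.82×10^9)·exp(-7.769) = 331.3 × 4.227×10^-4 = 0.140.
Since E_N > E_P, raising the temperature improves selectivity toward N.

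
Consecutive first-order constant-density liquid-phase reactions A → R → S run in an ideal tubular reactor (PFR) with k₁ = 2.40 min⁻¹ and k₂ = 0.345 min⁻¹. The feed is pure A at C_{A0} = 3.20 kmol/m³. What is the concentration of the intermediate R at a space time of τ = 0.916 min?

Solving the coupled first-order balances gives C_R(τ) = [k₁/(k₂−k₁)]·C_{A0}·(e^(−k₁τ) − e^(−k₂τ)).
e^(−k₁τ) = e^(−2.40×0.916) = e^(−2.198) = 0.1110; e^(−k₂τ) = e^(−0.3160) = 0.7290.
C_R = 2.40×3.20/(0.345−2.40) × (0.1110−0.7290) = (-3.737)×(-0.6181) = 2.310 kmol/m³.

2.31 kmol/m³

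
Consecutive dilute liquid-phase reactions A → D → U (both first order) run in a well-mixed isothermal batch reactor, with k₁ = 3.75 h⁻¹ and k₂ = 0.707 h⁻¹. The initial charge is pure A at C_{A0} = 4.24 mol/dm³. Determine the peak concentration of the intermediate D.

2.88 mol/dm³

Evaluating C_D at t_opt = ln(k₂/k₁)/(k₂−k₁) gives C_{D,max}/C_{A0} = (k₁/k₂)^[k₂/(k₂−k₁)].
= (3.75/0.707)^(0.707/(0.707−3.75)) = (5.304)^(-0.2323) = 0.6787.
C_{D,max} = 0.6787×4.24 = 2.88 mol/dm³.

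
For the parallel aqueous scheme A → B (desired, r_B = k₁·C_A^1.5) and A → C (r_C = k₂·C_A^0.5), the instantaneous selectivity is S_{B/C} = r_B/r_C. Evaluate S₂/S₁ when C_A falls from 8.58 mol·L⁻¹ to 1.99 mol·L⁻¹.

0.232

S_{B/C} = (k₁/k₂)·C_A, so S₂/S₁ = (C_{A,2}/C_{A,1}).
= 1.99/8.58 = 0.232.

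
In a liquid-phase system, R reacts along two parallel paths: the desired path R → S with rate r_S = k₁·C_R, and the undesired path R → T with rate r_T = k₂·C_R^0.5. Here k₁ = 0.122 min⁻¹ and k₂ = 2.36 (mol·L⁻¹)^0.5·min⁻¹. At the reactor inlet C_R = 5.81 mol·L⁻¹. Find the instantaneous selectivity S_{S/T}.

0.125

S_{S/T} = r_S/r_T = (k₁·C_R)/(k₂·C_R^0.5) = (k₁/k₂)·C_R^0.5.
= (0.122×5.810) / (2.36×5.810^0.5) = 0.7088/5.689 = 0.125.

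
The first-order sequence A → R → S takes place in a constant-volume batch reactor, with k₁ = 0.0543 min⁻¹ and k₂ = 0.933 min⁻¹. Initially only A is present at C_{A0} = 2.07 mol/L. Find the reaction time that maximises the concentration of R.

For first-order series the maximum of C_R occurs at t_opt = ln(k₂/k₁)/(k₂−k₁).
= ln(0.933/0.0543)/(0.933−0.0543) = ln(17.18)/0.8787 = 2.844/0.8787 = 3.24 min.

3.24 min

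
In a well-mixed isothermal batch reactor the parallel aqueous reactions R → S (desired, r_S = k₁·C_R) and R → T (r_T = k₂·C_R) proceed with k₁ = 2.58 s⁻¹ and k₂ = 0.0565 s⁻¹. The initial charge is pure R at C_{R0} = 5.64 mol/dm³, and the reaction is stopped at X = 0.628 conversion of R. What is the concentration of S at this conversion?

3.47 mol/dm³

C_R = C_{R0}(1−X) = 2.098 mol/dm³.
Both paths are first order in R, so the instantaneous fraction to S is constant: dC_S/d(−C_R) = k₁/(k₁+k₂) = 0.9786.
C_S = 0.9786·(C_{R0}−C_R) = 0.9786×3.542 = 3.47 mol/dm³.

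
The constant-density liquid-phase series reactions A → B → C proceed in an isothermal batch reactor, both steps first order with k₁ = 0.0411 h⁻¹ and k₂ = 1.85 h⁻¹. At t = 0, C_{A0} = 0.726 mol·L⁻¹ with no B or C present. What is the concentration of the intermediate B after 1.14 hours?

For first-order series with pure A initially, C_B(t) = k₁C_{A0}/(k₂−k₁)·(e^(−k₁t) − e^(−k₂t)).
e^(−k₁t) = e^(−0.0411×1.14) = e^(−0.04685) = 0.9542; e^(−k₂t) = e^(−2.109) = 0.1214.
C_B = 0.0411×0.726/(1.85−0.0411) × (0.9542−0.1214) = 0.01650×0.8329 = 0.01374 mol·L⁻¹.

0.0137 mol·L⁻¹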